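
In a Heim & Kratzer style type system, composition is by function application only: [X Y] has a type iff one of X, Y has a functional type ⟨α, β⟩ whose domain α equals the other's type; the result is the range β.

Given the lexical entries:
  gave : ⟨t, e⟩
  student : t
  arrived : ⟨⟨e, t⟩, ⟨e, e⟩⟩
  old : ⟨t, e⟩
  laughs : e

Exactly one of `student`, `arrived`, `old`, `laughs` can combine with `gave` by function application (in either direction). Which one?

student — combines: gave : ⟨t, e⟩ takes student : t as argument, giving e.
arrived : ⟨⟨e, t⟩, ⟨e, e⟩⟩ — neither side's domain matches the other.
old : ⟨t, e⟩ — neither side's domain matches the other.
laughs : e — neither side's domain matches the other.

student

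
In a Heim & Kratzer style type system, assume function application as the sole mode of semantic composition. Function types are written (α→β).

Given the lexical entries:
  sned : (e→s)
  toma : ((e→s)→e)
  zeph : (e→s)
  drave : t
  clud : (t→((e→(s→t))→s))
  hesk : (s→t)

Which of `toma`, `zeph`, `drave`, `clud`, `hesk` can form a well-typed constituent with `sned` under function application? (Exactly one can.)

toma — combines: toma : ((e→s)→e) takes sned : (e→s) as argument, giving e.
zeph : (e→s) — does not combine with sned.
drave : t — does not combine with sned.
clud : (t→((e→(s→t))→s)) — does not combine with sned.
hesk : (s→t) — does not combine with sned.

toma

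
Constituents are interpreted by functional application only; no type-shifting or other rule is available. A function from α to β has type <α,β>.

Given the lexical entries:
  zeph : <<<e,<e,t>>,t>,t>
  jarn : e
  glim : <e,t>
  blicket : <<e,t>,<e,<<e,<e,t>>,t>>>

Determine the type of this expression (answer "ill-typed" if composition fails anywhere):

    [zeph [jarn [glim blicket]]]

t

[glim blicket]: blicket is <<e,t>,<e,<<e,<e,t>>,t>>>, glim is <e,t>; result <e,<<e,<e,t>>,t>>.
[jarn [glim blicket]]: [glim blicket] is <e,<<e,<e,t>>,t>>, jarn is e; result <<e,<e,t>>,t>.
[zeph [jarn [glim blicket]]]: zeph is <<<e,<e,t>>,t>,t>, [jarn [glim blicket]] is <<e,<e,t>>,t>; result t.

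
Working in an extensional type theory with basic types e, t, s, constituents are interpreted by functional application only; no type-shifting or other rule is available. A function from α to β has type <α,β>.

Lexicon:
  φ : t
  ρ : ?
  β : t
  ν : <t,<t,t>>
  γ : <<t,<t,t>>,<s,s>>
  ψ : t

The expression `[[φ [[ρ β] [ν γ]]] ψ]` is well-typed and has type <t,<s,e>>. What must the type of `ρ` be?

For [[φ [[ρ β] [ν γ]]] ψ] to have type <t,<s,e>> with ψ of type t, [φ [[ρ β] [ν γ]]] must be the function: [φ [[ρ β] [ν γ]]] : <t,<t,<s,e>>>.
For [φ [[ρ β] [ν γ]]] to have type <t,<t,<s,e>>> with φ of type t, [[ρ β] [ν γ]] must be the function: [[ρ β] [ν γ]] : <t,<t,<t,<s,e>>>>.
For [[ρ β] [ν γ]] to have type <t,<t,<t,<s,e>>>> with [ν γ] of type <s,s>, [ρ β] must be the function: [ρ β] : <<s,s>,<t,<t,<t,<s,e>>>>>.
For [ρ β] to have type <<s,s>,<t,<t,<t,<s,e>>>>> with β of type t, ρ must be the function: ρ : <t,<<s,s>,<t,<t,<t,<s,e>>>>>>.

<t,<<s,s>,<t,<t,<t,<s,e>>>>>>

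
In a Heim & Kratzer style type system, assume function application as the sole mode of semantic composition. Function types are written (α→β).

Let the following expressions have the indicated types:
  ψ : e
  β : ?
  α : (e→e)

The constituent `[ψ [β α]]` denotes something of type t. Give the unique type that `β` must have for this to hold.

((e→e)→(e→t))

At [ψ [β α]] (required: t): ψ is e, which is not a function with range t; hence [β α] is the functor — type (e→t).
At [β α] (required: (e→t)): α is (e→e), which is not a function with range (e→t); hence β is the functor — type ((e→e)→(e→t)).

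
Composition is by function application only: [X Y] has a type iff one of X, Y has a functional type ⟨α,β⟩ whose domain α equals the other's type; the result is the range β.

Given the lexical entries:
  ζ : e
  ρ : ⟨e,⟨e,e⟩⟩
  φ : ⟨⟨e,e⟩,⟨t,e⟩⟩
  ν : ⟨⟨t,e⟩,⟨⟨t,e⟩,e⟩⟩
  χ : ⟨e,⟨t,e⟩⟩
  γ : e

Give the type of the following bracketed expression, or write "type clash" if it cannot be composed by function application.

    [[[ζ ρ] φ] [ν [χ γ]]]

e

[ζ ρ] — ρ of type ⟨e,⟨e,e⟩⟩ combines with ζ of type e: type ⟨e,e⟩.
[[ζ ρ] φ] — φ of type ⟨⟨e,e⟩,⟨t,e⟩⟩ combines with [ζ ρ] of type ⟨e,e⟩: type ⟨t,e⟩.
[χ γ] — χ of type ⟨e,⟨t,e⟩⟩ combines with γ of type e: type ⟨t,e⟩.
[ν [χ γ]] — ν of type ⟨⟨t,e⟩,⟨⟨t,e⟩,e⟩⟩ combines with [χ γ] of type ⟨t,e⟩: type ⟨⟨t,e⟩,e⟩.
[[[ζ ρ] φ] [ν [χ γ]]] — [ν [χ γ]] of type ⟨⟨t,e⟩,e⟩ combines with [[ζ ρ] φ] of type ⟨t,e⟩: type e.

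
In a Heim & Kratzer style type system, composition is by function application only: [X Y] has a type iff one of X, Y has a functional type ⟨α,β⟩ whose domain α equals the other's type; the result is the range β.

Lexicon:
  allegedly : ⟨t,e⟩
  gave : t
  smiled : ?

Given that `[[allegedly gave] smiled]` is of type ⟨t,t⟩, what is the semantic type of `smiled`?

⟨e,⟨t,t⟩⟩

[[allegedly gave] smiled] is required to be ⟨t,t⟩. [allegedly gave] : e cannot yield ⟨t,t⟩ as functor, so smiled : ⟨e,⟨t,t⟩⟩.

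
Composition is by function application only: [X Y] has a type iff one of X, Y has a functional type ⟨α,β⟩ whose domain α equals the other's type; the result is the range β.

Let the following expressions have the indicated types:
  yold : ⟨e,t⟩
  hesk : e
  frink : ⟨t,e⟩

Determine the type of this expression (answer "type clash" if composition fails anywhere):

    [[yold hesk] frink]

e

[yold hesk]: functor yold : ⟨e,t⟩, argument hesk : e; result t.
[[yold hesk] frink]: functor frink : ⟨t,e⟩, argument [yold hesk] : t; result e.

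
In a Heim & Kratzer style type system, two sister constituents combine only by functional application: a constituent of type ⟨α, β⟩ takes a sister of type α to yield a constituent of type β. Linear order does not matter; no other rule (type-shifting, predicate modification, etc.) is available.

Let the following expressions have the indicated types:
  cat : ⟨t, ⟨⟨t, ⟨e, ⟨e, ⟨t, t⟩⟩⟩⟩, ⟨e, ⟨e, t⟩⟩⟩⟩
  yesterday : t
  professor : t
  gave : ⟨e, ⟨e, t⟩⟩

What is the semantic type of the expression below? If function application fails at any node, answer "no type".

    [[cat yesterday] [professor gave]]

[cat yesterday] — cat of type ⟨t, ⟨⟨t, ⟨e, ⟨e, ⟨t, t⟩⟩⟩⟩, ⟨e, ⟨e, t⟩⟩⟩⟩ combines with yesterday of type t: type ⟨⟨t, ⟨e, ⟨e, ⟨t, t⟩⟩⟩⟩, ⟨e, ⟨e, t⟩⟩⟩.
[professor gave]: t and ⟨e, ⟨e, t⟩⟩ cannot combine by function application — type clash.

no type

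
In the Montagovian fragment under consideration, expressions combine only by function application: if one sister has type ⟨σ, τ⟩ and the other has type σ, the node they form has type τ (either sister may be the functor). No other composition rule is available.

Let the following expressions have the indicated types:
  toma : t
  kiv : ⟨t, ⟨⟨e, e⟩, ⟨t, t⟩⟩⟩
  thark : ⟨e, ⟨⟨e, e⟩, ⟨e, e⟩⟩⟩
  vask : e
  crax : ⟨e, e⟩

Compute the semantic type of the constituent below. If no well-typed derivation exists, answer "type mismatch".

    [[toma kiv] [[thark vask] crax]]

[toma kiv] — kiv of type ⟨t, ⟨⟨e, e⟩, ⟨t, t⟩⟩⟩ combines with toma of type t: type ⟨⟨e, e⟩, ⟨t, t⟩⟩.
[thark vask] — thark of type ⟨e, ⟨⟨e, e⟩, ⟨e, e⟩⟩⟩ combines with vask of type e: type ⟨⟨e, e⟩, ⟨e, e⟩⟩.
[[thark vask] crax] — [thark vask] of type ⟨⟨e, e⟩, ⟨e, e⟩⟩ combines with crax of type ⟨e, e⟩: type ⟨e, e⟩.
[[toma kiv] [[thark vask] crax]] — [toma kiv] of type ⟨⟨e, e⟩, ⟨t, t⟩⟩ combines with [[thark vask] crax] of type ⟨e, e⟩: type ⟨t, t⟩.

⟨t, t⟩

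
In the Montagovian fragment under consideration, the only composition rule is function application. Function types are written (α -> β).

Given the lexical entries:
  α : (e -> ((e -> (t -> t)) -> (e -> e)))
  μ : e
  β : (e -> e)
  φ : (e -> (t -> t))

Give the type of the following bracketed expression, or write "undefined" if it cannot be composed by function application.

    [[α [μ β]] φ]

[μ β]: functor β : (e -> e), argument μ : e; result e.
[α [μ β]]: functor α : (e -> ((e -> (t -> t)) -> (e -> e))), argument [μ β] : e; result ((e -> (t -> t)) -> (e -> e)).
[[α [μ β]] φ]: functor [α [μ β]] : ((e -> (t -> t)) -> (e -> e)), argument φ : (e -> (t -> t)); result (e -> e).

(e -> e)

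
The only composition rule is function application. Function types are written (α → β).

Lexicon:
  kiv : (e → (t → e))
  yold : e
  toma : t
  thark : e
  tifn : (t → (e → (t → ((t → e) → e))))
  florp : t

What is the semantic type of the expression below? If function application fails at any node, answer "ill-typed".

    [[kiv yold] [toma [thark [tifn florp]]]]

[kiv yold]: (e → (t → e)) applied to e yields (t → e).
[tifn florp]: (t → (e → (t → ((t → e) → e)))) applied to t yields (e → (t → ((t → e) → e))).
[thark [tifn florp]]: (e → (t → ((t → e) → e))) applied to e yields (t → ((t → e) → e)).
[toma [thark [tifn florp]]]: (t → ((t → e) → e)) applied to t yields ((t → e) → e).
[[kiv yold] [toma [thark [tifn florp]]]]: ((t → e) → e) applied to (t → e) yields e.

e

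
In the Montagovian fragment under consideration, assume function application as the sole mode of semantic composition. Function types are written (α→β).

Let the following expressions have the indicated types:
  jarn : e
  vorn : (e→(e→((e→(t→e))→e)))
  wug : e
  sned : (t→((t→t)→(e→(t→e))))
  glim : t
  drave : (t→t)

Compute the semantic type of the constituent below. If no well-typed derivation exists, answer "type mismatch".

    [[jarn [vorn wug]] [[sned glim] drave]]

[vorn wug] — vorn of type (e→(e→((e→(t→e))→e))) combines with wug of type e: type (e→((e→(t→e))→e)).
[jarn [vorn wug]] — [vorn wug] of type (e→((e→(t→e))→e)) combines with jarn of type e: type ((e→(t→e))→e).
[sned glim] — sned of type (t→((t→t)→(e→(t→e)))) combines with glim of type t: type ((t→t)→(e→(t→e))).
[[sned glim] drave] — [sned glim] of type ((t→t)→(e→(t→e))) combines with drave of type (t→t): type (e→(t→e)).
[[jarn [vorn wug]] [[sned glim] drave]] — [jarn [vorn wug]] of type ((e→(t→e))→e) combines with [[sned glim] drave] of type (e→(t→e)): type e.

e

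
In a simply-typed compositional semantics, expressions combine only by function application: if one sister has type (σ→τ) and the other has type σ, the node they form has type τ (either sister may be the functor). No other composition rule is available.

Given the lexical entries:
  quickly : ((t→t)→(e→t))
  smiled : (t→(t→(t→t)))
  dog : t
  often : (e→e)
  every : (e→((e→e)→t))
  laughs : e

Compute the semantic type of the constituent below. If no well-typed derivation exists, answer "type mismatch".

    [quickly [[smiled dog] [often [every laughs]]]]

(e→t)

[smiled dog]: smiled is (t→(t→(t→t))), dog is t; result (t→(t→t)).
[every laughs]: every is (e→((e→e)→t)), laughs is e; result ((e→e)→t).
[often [every laughs]]: [every laughs] is ((e→e)→t), often is (e→e); result t.
[[smiled dog] [often [every laughs]]]: [smiled dog] is (t→(t→t)), [often [every laughs]] is t; result (t→t).
[quickly [[smiled dog] [often [every laughs]]]]: quickly is ((t→t)→(e→t)), [[smiled dog] [often [every laughs]]] is (t→t); result (e→t).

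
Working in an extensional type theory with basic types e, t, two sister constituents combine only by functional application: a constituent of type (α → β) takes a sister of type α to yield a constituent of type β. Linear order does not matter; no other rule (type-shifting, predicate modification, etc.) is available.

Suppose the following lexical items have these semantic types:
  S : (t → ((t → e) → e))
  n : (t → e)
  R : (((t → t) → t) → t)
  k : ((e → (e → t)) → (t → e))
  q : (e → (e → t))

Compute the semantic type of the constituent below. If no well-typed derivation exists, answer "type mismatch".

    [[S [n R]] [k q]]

type mismatch

[n R]: (t → e) with (((t → t) → t) → t) — neither is a function whose domain matches the other; composition fails here.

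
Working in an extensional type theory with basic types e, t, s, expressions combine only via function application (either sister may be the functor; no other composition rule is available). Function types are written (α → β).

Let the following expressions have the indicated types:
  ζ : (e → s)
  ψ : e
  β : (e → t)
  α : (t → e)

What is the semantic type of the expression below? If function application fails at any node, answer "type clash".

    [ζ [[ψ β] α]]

[ψ β]: β is (e → t), ψ is e; result t.
[[ψ β] α]: α is (t → e), [ψ β] is t; result e.
[ζ [[ψ β] α]]: ζ is (e → s), [[ψ β] α] is e; result s.

s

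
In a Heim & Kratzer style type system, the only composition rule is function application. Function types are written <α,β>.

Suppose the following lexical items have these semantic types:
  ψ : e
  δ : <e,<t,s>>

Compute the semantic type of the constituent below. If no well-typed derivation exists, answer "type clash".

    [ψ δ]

[ψ δ]: functor δ : <e,<t,s>>, argument ψ : e; result <t,s>.

<t,s>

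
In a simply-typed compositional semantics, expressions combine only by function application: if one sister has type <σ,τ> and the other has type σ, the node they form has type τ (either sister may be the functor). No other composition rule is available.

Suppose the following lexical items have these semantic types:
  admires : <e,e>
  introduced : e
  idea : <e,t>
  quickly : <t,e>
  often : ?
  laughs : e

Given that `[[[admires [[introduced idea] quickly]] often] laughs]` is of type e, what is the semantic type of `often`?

<e,<e,e>>

For [[[admires [[introduced idea] quickly]] often] laughs] to have type e with laughs of type e, [[admires [[introduced idea] quickly]] often] must be the function: [[admires [[introduced idea] quickly]] often] : <e,e>.
For [[admires [[introduced idea] quickly]] often] to have type <e,e> with [admires [[introduced idea] quickly]] of type e, often must be the function: often : <e,<e,e>>.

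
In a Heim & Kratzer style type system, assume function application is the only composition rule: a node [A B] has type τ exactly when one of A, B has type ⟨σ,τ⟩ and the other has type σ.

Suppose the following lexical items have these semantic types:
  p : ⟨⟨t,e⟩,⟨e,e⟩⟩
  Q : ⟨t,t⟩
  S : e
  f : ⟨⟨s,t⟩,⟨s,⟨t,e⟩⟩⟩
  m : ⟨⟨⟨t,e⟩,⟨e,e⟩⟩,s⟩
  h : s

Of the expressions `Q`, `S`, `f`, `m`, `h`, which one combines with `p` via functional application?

Q : ⟨t,t⟩ — does not combine with p.
S : e — does not combine with p.
f : ⟨⟨s,t⟩,⟨s,⟨t,e⟩⟩⟩ — does not combine with p.
m — combines: m : ⟨⟨⟨t,e⟩,⟨e,e⟩⟩,s⟩ takes p : ⟨⟨t,e⟩,⟨e,e⟩⟩ as argument, giving s.
h : s — does not combine with p.

m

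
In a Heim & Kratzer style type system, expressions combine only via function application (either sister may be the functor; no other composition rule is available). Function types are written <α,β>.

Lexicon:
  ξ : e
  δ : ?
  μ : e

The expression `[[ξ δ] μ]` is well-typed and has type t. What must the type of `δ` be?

<e,<e,t>>

At [[ξ δ] μ] (required: t): μ is e, which is not a function with range t; hence [ξ δ] is the functor — type <e,t>.
At [ξ δ] (required: <e,t>): ξ is e, which is not a function with range <e,t>; hence δ is the functor — type <e,<e,t>>.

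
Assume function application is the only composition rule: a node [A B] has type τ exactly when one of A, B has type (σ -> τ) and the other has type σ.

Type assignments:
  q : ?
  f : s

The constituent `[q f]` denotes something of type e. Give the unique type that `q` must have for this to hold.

(s -> e)

At [q f] (required: e): f is s, which is not a function with range e; hence q is the functor — type (s -> e).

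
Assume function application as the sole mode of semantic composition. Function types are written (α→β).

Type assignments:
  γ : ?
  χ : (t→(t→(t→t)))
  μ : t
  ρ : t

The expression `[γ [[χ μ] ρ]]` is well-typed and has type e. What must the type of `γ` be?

((t→t)→e)

[γ [[χ μ] ρ]] must have type e. The sister [[χ μ] ρ] has type (t→t); that is not a function onto e, so γ must be the functor, of type ((t→t)→e).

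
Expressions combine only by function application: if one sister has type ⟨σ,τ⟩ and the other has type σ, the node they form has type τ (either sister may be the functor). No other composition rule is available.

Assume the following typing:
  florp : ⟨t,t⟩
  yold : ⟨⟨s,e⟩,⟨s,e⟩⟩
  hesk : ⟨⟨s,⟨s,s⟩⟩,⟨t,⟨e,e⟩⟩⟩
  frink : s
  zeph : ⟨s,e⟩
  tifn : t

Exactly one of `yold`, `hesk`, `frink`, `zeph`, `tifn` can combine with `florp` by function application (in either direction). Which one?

tifn

yold : ⟨⟨s,e⟩,⟨s,e⟩⟩ — florp needs t; yold needs ⟨s,e⟩; neither fits.
hesk : ⟨⟨s,⟨s,s⟩⟩,⟨t,⟨e,e⟩⟩⟩ — florp needs t; hesk needs ⟨s,⟨s,s⟩⟩; neither fits.
frink : s — florp needs t; frink needs nothing (atomic); neither fits.
zeph : ⟨s,e⟩ — florp needs t; zeph needs s; neither fits.
tifn — combines: florp : ⟨t,t⟩ takes tifn : t as argument, giving t.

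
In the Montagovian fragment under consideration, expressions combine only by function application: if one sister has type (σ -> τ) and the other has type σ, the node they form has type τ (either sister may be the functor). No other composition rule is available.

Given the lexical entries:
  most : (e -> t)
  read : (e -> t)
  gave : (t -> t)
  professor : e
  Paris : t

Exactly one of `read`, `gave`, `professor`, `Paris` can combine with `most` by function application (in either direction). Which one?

read : (e -> t) — neither side's domain matches the other.
gave : (t -> t) — neither side's domain matches the other.
professor — combines: most : (e -> t) takes professor : e as argument, giving t.
Paris : t — neither side's domain matches the other.

professor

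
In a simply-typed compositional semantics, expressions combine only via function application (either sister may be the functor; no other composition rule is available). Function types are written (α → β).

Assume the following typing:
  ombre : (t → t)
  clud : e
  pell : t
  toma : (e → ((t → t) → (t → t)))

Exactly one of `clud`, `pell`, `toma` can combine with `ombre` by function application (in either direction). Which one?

pell

clud : e — ombre needs t; clud needs nothing (atomic); neither fits.
pell — combines: ombre : (t → t) takes pell : t as argument, giving t.
toma : (e → ((t → t) → (t → t))) — ombre needs t; toma needs e; neither fits.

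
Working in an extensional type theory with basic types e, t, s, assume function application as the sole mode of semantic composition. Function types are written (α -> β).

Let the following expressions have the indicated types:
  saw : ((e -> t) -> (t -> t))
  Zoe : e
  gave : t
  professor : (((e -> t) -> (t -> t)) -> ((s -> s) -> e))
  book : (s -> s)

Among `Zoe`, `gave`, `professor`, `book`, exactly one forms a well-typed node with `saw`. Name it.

professor

Zoe : e — no; saw wants (e -> t), and Zoe wants nothing (atomic).
gave : t — no; saw wants (e -> t), and gave wants nothing (atomic).
professor — combines: professor : (((e -> t) -> (t -> t)) -> ((s -> s) -> e)) takes saw : ((e -> t) -> (t -> t)) as argument, giving ((s -> s) -> e).
book : (s -> s) — no; saw wants (e -> t), and book wants s.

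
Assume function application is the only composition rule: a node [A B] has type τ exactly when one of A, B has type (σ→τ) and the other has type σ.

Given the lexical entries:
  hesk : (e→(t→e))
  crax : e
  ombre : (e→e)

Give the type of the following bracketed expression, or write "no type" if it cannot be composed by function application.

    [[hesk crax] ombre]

At [hesk crax], hesk : (e→(t→e)) takes crax : e, giving (t→e).
[[hesk crax] ombre]: (t→e) with (e→e) — neither is a function whose domain matches the other; composition fails here.

no type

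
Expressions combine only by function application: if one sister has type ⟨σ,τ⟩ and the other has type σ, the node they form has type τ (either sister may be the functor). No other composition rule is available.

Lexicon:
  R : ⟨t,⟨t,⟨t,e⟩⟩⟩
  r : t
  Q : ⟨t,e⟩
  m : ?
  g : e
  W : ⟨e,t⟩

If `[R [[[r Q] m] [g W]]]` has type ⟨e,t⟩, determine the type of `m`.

[R [[[r Q] m] [g W]]] is required to be ⟨e,t⟩. R : ⟨t,⟨t,⟨t,e⟩⟩⟩ cannot yield ⟨e,t⟩ as functor, so [[[r Q] m] [g W]] : ⟨⟨t,⟨t,⟨t,e⟩⟩⟩,⟨e,t⟩⟩.
[[[r Q] m] [g W]] is required to be ⟨⟨t,⟨t,⟨t,e⟩⟩⟩,⟨e,t⟩⟩. [g W] : t cannot yield ⟨⟨t,⟨t,⟨t,e⟩⟩⟩,⟨e,t⟩⟩ as functor, so [[r Q] m] : ⟨t,⟨⟨t,⟨t,⟨t,e⟩⟩⟩,⟨e,t⟩⟩⟩.
[[r Q] m] is required to be ⟨t,⟨⟨t,⟨t,⟨t,e⟩⟩⟩,⟨e,t⟩⟩⟩. [r Q] : e cannot yield ⟨t,⟨⟨t,⟨t,⟨t,e⟩⟩⟩,⟨e,t⟩⟩⟩ as functor, so m : ⟨e,⟨t,⟨⟨t,⟨t,⟨t,e⟩⟩⟩,⟨e,t⟩⟩⟩⟩.

⟨e,⟨t,⟨⟨t,⟨t,⟨t,e⟩⟩⟩,⟨e,t⟩⟩⟩⟩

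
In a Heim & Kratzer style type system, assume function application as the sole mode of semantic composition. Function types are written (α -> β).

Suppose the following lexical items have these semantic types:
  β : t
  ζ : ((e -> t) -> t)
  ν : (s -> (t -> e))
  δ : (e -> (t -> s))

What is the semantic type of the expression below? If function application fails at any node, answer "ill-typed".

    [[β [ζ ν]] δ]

[ζ ν]: ((e -> t) -> t) and (s -> (t -> e)) cannot combine by function application — type clash.

ill-typed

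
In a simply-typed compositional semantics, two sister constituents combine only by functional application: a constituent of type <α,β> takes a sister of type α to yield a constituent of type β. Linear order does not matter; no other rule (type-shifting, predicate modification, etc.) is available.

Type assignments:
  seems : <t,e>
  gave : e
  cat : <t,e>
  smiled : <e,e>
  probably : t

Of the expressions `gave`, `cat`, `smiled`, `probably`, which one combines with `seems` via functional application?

probably

gave : e — seems needs t; gave needs nothing (atomic); neither fits.
cat : <t,e> — seems needs t; cat needs t; neither fits.
smiled : <e,e> — seems needs t; smiled needs e; neither fits.
probably — combines: seems : <t,e> takes probably : t as argument, giving e.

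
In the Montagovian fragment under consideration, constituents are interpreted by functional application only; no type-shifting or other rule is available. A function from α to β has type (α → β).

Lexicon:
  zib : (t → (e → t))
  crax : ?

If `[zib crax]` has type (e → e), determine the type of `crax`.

At [zib crax] (required: (e → e)): zib is (t → (e → t)), which is not a function with range (e → e); hence crax is the functor — type ((t → (e → t)) → (e → e)).

((t → (e → t)) → (e → e))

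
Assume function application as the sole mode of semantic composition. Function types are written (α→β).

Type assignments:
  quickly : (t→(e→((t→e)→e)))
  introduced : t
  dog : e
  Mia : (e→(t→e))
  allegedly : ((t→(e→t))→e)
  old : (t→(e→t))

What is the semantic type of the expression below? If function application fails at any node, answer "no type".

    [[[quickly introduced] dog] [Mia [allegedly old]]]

[quickly introduced] — quickly of type (t→(e→((t→e)→e))) combines with introduced of type t: type (e→((t→e)→e)).
[[quickly introduced] dog] — [quickly introduced] of type (e→((t→e)→e)) combines with dog of type e: type ((t→e)→e).
[allegedly old] — allegedly of type ((t→(e→t))→e) combines with old of type (t→(e→t)): type e.
[Mia [allegedly old]] — Mia of type (e→(t→e)) combines with [allegedly old] of type e: type (t→e).
[[[quickly introduced] dog] [Mia [allegedly old]]] — [[quickly introduced] dog] of type ((t→e)→e) combines with [Mia [allegedly old]] of type (t→e): type e.

e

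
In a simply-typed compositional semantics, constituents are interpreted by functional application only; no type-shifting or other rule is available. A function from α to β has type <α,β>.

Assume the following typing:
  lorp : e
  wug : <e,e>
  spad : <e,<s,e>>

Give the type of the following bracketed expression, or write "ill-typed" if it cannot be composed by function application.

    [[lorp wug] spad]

[lorp wug]: functor wug : <e,e>, argument lorp : e; result e.
[[lorp wug] spad]: functor spad : <e,<s,e>>, argument [lorp wug] : e; result <s,e>.

<s,e>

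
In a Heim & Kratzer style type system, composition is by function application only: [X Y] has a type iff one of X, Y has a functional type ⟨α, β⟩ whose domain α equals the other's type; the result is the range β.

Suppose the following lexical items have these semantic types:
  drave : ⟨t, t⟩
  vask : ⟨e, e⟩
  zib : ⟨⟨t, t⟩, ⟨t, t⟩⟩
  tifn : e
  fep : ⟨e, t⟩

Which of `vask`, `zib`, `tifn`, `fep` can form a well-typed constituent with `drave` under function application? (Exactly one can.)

vask : ⟨e, e⟩ — no; drave wants t, and vask wants e.
zib — combines: zib : ⟨⟨t, t⟩, ⟨t, t⟩⟩ takes drave : ⟨t, t⟩ as argument, giving ⟨t, t⟩.
tifn : e — no; drave wants t, and tifn wants nothing (atomic).
fep : ⟨e, t⟩ — no; drave wants t, and fep wants e.

zib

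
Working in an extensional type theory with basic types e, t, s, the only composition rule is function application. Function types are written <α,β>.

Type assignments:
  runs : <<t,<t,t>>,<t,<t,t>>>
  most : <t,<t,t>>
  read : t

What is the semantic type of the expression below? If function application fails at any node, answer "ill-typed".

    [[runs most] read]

[runs most] — runs of type <<t,<t,t>>,<t,<t,t>>> combines with most of type <t,<t,t>>: type <t,<t,t>>.
[[runs most] read] — [runs most] of type <t,<t,t>> combines with read of type t: type <t,t>.

<t,t>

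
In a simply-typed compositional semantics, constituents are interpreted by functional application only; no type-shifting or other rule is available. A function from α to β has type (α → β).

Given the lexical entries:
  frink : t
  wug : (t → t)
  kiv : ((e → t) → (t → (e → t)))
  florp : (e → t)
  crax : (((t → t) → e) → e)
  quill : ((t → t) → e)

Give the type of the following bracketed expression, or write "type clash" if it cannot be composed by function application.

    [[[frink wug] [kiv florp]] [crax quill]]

t

[frink wug]: wug is (t → t), frink is t; result t.
[kiv florp]: kiv is ((e → t) → (t → (e → t))), florp is (e → t); result (t → (e → t)).
[[frink wug] [kiv florp]]: [kiv florp] is (t → (e → t)), [frink wug] is t; result (e → t).
[crax quill]: crax is (((t → t) → e) → e), quill is ((t → t) → e); result e.
[[[frink wug] [kiv florp]] [crax quill]]: [[frink wug] [kiv florp]] is (e → t), [crax quill] is e; result t.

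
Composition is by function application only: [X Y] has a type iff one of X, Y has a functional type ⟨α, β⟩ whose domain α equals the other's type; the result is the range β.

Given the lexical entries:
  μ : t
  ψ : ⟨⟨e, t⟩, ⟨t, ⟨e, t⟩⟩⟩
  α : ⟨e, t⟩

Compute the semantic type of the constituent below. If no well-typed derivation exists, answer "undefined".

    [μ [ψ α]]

⟨e, t⟩

[ψ α]: functor ψ : ⟨⟨e, t⟩, ⟨t, ⟨e, t⟩⟩⟩, argument α : ⟨e, t⟩; result ⟨t, ⟨e, t⟩⟩.
[μ [ψ α]]: functor [ψ α] : ⟨t, ⟨e, t⟩⟩, argument μ : t; result ⟨e, t⟩.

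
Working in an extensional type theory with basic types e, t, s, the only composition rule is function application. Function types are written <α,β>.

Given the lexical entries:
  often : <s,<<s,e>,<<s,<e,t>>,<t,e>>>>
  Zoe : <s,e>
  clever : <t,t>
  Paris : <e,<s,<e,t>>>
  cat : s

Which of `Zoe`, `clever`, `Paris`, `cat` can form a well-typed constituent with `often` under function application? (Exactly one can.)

cat

Zoe : <s,e> — does not combine with often.
clever : <t,t> — does not combine with often.
Paris : <e,<s,<e,t>>> — does not combine with often.
cat — combines: often : <s,<<s,e>,<<s,<e,t>>,<t,e>>>> takes cat : s as argument, giving <<s,e>,<<s,<e,t>>,<t,e>>>.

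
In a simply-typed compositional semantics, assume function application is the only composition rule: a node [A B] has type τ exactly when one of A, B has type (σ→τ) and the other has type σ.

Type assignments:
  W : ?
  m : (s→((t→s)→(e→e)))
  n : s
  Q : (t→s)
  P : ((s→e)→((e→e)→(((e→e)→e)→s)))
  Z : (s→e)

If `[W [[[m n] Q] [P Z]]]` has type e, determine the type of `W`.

((((e→e)→e)→s)→e)

At [W [[[m n] Q] [P Z]]] (required: e): [[[m n] Q] [P Z]] is (((e→e)→e)→s), which is not a function with range e; hence W is the functor — type ((((e→e)→e)→s)→e).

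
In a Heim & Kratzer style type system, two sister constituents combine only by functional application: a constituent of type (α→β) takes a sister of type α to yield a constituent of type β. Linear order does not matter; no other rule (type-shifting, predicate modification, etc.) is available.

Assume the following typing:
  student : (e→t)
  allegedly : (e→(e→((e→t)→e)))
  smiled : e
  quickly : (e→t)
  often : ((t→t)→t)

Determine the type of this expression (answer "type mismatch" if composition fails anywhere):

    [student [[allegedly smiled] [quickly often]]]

type mismatch

[allegedly smiled]: allegedly is (e→(e→((e→t)→e))), smiled is e; result (e→((e→t)→e)).
[quickly often]: (e→t) with ((t→t)→t) — neither is a function whose domain matches the other; composition fails here.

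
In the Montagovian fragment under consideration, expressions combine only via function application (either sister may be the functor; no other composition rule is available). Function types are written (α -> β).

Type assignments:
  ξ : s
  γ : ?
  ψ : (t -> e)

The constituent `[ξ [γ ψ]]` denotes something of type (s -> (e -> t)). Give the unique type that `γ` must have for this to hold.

[ξ [γ ψ]] is required to be (s -> (e -> t)). ξ : s cannot yield (s -> (e -> t)) as functor, so [γ ψ] : (s -> (s -> (e -> t))).
[γ ψ] is required to be (s -> (s -> (e -> t))). ψ : (t -> e) cannot yield (s -> (s -> (e -> t))) as functor, so γ : ((t -> e) -> (s -> (s -> (e -> t)))).

((t -> e) -> (s -> (s -> (e -> t))))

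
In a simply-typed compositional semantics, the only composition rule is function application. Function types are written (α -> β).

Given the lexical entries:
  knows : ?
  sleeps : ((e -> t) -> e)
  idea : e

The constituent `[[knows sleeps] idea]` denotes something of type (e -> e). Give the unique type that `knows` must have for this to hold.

[[knows sleeps] idea] is required to be (e -> e). idea : e cannot yield (e -> e) as functor, so [knows sleeps] : (e -> (e -> e)).
[knows sleeps] is required to be (e -> (e -> e)). sleeps : ((e -> t) -> e) cannot yield (e -> (e -> e)) as functor, so knows : (((e -> t) -> e) -> (e -> (e -> e))).

(((e -> t) -> e) -> (e -> (e -> e)))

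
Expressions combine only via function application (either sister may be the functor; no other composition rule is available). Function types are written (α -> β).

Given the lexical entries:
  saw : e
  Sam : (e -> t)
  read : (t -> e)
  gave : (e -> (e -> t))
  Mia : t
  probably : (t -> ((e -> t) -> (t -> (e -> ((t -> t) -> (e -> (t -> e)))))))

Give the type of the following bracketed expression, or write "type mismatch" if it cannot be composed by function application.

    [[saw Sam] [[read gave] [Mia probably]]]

type mismatch

[saw Sam]: Sam is (e -> t), saw is e; result t.
At [read gave]: neither (t -> e) nor (e -> (e -> t)) can take the other as argument; the node is ill-typed.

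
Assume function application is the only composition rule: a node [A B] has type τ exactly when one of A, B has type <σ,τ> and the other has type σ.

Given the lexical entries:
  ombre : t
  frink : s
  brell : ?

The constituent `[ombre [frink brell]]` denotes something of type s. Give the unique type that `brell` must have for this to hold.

<s,<t,s>>

[ombre [frink brell]] is required to be s. ombre : t cannot yield s as functor, so [frink brell] : <t,s>.
[frink brell] is required to be <t,s>. frink : s cannot yield <t,s> as functor, so brell : <s,<t,s>>.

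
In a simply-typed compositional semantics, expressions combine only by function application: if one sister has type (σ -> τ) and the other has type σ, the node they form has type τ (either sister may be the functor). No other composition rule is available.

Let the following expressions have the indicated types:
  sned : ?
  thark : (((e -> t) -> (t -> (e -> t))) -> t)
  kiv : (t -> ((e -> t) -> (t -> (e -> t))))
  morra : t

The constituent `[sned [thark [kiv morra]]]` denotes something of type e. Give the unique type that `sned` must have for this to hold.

(t -> e)

For [sned [thark [kiv morra]]] to have type e with [thark [kiv morra]] of type t, sned must be the function: sned : (t -> e).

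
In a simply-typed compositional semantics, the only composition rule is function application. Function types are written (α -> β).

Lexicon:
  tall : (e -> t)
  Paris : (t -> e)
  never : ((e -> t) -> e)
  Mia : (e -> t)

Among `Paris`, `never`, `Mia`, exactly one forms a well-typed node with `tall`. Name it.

Paris : (t -> e) — tall needs e; Paris needs t; neither fits.
never — combines: never : ((e -> t) -> e) takes tall : (e -> t) as argument, giving e.
Mia : (e -> t) — tall needs e; Mia needs e; neither fits.

never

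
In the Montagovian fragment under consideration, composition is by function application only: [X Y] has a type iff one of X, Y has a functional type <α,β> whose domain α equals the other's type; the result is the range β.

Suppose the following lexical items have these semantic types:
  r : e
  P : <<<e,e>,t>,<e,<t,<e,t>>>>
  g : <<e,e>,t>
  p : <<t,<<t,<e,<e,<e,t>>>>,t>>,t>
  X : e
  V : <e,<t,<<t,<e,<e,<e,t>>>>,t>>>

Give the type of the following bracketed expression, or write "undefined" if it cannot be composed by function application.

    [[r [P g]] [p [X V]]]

[P g]: functor P : <<<e,e>,t>,<e,<t,<e,t>>>>, argument g : <<e,e>,t>; result <e,<t,<e,t>>>.
[r [P g]]: functor [P g] : <e,<t,<e,t>>>, argument r : e; result <t,<e,t>>.
[X V]: functor V : <e,<t,<<t,<e,<e,<e,t>>>>,t>>>, argument X : e; result <t,<<t,<e,<e,<e,t>>>>,t>>.
[p [X V]]: functor p : <<t,<<t,<e,<e,<e,t>>>>,t>>,t>, argument [X V] : <t,<<t,<e,<e,<e,t>>>>,t>>; result t.
[[r [P g]] [p [X V]]]: functor [r [P g]] : <t,<e,t>>, argument [p [X V]] : t; result <e,t>.

<e,t>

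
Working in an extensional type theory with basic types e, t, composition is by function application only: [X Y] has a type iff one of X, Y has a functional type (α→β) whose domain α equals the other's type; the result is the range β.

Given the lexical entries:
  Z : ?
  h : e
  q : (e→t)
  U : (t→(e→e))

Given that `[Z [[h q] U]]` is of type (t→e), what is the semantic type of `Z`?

((e→e)→(t→e))

[Z [[h q] U]] must have type (t→e). The sister [[h q] U] has type (e→e); that is not a function onto (t→e), so Z must be the functor, of type ((e→e)→(t→e)).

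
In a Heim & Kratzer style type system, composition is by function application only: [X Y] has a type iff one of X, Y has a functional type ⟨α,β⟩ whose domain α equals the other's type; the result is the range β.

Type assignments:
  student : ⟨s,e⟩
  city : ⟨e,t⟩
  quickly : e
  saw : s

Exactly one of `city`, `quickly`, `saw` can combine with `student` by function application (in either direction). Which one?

saw

city : ⟨e,t⟩ — no; student wants s, and city wants e.
quickly : e — no; student wants s, and quickly wants nothing (atomic).
saw — combines: student : ⟨s,e⟩ takes saw : s as argument, giving e.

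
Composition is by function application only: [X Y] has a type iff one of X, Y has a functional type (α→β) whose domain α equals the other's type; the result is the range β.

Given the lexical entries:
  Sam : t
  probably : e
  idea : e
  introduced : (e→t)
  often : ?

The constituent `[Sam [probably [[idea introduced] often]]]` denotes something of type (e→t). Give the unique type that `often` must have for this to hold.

For [Sam [probably [[idea introduced] often]]] to have type (e→t) with Sam of type t, [probably [[idea introduced] often]] must be the function: [probably [[idea introduced] often]] : (t→(e→t)).
For [probably [[idea introduced] often]] to have type (t→(e→t)) with probably of type e, [[idea introduced] often] must be the function: [[idea introduced] often] : (e→(t→(e→t))).
For [[idea introduced] often] to have type (e→(t→(e→t))) with [idea introduced] of type t, often must be the function: often : (t→(e→(t→(e→t)))).

(t→(e→(t→(e→t))))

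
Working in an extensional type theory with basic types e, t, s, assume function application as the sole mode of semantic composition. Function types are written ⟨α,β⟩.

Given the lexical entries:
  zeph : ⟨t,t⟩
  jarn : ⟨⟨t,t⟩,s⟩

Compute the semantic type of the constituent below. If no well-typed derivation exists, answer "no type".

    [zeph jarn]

s

[zeph jarn]: functor jarn : ⟨⟨t,t⟩,s⟩, argument zeph : ⟨t,t⟩; result s.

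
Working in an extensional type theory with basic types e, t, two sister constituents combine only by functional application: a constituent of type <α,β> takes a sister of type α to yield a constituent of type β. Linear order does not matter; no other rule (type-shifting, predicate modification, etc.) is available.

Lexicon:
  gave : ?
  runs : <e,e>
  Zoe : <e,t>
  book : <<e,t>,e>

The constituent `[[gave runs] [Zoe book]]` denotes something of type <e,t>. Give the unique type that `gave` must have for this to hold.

<<e,e>,<e,<e,t>>>

[[gave runs] [Zoe book]] must have type <e,t>. The sister [Zoe book] has type e; that is not a function onto <e,t>, so [gave runs] must be the functor, of type <e,<e,t>>.
[gave runs] must have type <e,<e,t>>. The sister runs has type <e,e>; that is not a function onto <e,<e,t>>, so gave must be the functor, of type <<e,e>,<e,<e,t>>>.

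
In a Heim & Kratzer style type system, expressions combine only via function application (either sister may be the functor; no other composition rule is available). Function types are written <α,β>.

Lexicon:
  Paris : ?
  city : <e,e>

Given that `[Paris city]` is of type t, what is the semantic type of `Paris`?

For [Paris city] to have type t with city of type <e,e>, Paris must be the function: Paris : <<e,e>,t>.

<<e,e>,t>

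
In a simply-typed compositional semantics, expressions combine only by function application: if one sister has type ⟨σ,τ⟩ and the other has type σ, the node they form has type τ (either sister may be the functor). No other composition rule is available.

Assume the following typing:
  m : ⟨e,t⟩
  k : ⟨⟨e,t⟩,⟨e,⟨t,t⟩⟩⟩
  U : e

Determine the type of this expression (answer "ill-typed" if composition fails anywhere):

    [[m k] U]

At [m k], k : ⟨⟨e,t⟩,⟨e,⟨t,t⟩⟩⟩ takes m : ⟨e,t⟩, giving ⟨e,⟨t,t⟩⟩.
At [[m k] U], [m k] : ⟨e,⟨t,t⟩⟩ takes U : e, giving ⟨t,t⟩.

⟨t,t⟩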